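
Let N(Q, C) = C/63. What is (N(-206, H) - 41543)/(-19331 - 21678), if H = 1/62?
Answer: 162266957/160181154 ≈ 1.0130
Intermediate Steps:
H = 1/62 ≈ 0.016129
N(Q, C) = C/63 (N(Q, C) = C*(1/63) = C/63)
(N(-206, H) - 41543)/(-19331 - 21678) = ((1/63)*(1/62) - 41543)/(-19331 - 21678) = (1/3906 - 41543)/(-41009) = -162266957/3906*(-1/41009) = 162266957/160181154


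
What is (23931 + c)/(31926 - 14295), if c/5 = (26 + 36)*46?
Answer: 38191/17631 ≈ 2.1661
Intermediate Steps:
c = 14260 (c = 5*((26 + 36)*46) = 5*(62*46) = 5*2852 = 14260)
(23931 + c)/(31926 - 14295) = (23931 + 14260)/(31926 - 14295) = 38191/17631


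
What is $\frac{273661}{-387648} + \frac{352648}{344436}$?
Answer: $\frac{3537049309}{11126660544} \approx 0.31789$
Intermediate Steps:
$\frac{273661}{-387648} + \frac{352648}{344436} = 273661 \left(- \frac{1}{387648}\right) + 352648 \cdot \frac{1}{344436} = - \frac{273661}{387648} + \frac{88162}{86109} = \frac{3537049309}{11126660544}$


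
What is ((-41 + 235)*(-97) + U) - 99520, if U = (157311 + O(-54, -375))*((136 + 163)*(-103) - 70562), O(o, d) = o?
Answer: -15939530601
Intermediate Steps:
U = -15939412263 (U = (157311 - 54)*((136 + 163)*(-103) - 70562) = 157257*(299*(-103) - 70562) = 157257*(-30797 - 70562) = 157257*(-101359) = -15939412263)
((-41 + 235)*(-97) + U) - 99520 = ((-41 + 235)*(-97) - 15939412263) - 99520 = (194*(-97) - 15939412263) - 99520 = (-18818 - 15939412263) - 99520 = -15939431081 - 99520 = -15939530601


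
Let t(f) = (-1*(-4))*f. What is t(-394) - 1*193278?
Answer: -194854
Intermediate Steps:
t(f) = 4*f
t(-394) - 1*193278 = 4*(-394) - 1*193278 = -1576 - 193278 = -194854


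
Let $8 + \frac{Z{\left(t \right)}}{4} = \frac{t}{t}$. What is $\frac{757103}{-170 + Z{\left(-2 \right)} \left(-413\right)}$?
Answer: $\frac{757103}{11394} \approx 66.448$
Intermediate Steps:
$Z{\left(t \right)} = -28$ ($Z{\left(t \right)} = -32 + 4 \frac{t}{t} = -32 + 4 \cdot 1 = -32 + 4 = -28$)
$\frac{757103}{-170 + Z{\left(-2 \right)} \left(-413\right)} = \frac{757103}{-170 - -11564} = \frac{757103}{-170 + 11564} = \frac{757103}{11394}$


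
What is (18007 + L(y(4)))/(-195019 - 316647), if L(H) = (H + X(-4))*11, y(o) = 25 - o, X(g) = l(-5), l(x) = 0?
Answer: -9119/255833 ≈ -0.035644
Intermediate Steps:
X(g) = 0
L(H) = 11*H (L(H) = (H + 0)*11 = H*11 = 11*H)
(18007 + L(y(4)))/(-195019 - 316647) = (18007 + 11*(25 - 1*4))/(-195019 - 316647) = (18007 + 11*(25 - 4))/(-511666) = (18007 + 11*21)*(-1/511666) = (18007 + 231)*(-1/511666) = 18238*(-1/511666) = -9119/255833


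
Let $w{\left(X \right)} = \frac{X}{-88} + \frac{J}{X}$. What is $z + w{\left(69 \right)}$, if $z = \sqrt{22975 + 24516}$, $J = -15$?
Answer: $- \frac{2027}{2024} + \sqrt{47491} \approx 216.92$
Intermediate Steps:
$z = \sqrt{47491} \approx 217.92$
$w{\left(X \right)} = - \frac{15}{X} - \frac{X}{88}$ ($w{\left(X \right)} = \frac{X}{-88} - \frac{15}{X} = X \left(- \frac{1}{88}\right) - \frac{15}{X} = - \frac{X}{88} - \frac{15}{X} = - \frac{15}{X} - \frac{X}{88}$)
$z + w{\left(69 \right)} = \sqrt{47491} - \left(\frac{69}{88} + \frac{15}{69}\right) = \sqrt{47491} - \frac{2027}{2024} = - \frac{2027}{2024} + \sqrt{47491}$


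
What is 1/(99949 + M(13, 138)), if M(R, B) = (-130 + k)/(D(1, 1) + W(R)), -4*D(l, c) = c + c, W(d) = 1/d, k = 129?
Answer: 11/1099465 ≈ 1.0005e-5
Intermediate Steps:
W(d) = 1/d
D(l, c) = -c/2 (D(l, c) = -(c + c)/4 = -c/2)
M(R, B) = -1/(-½ + 1/R) (M(R, B) = (-130 + 129)/(-½*1 + 1/R) = -1/(-½ + 1/R))
1/(99949 + M(13, 138)) = 1/(99949 + 2*13/(-2 + 13)) = 1/(99949 + 2*13/11) = 1/(99949 + 2*13*(1/11)) = 1/(99949 + 26/11) = 1/(1099465/11) = 11/1099465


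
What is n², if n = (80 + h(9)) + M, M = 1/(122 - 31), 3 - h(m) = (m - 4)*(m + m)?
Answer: 404496/8281 ≈ 48.846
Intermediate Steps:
h(m) = 3 - 2*m*(-4 + m) (h(m) = 3 - (m - 4)*(m + m) = 3 - (-4 + m)*2*m = 3 - 2*m*(-4 + m))
M = 1/91 ≈ 0.010989
n = -636/91 (n = (80 + (3 - 2*9² + 8*9)) + 1/91 = (80 + (3 - 2*81 + 72)) + 1/91 = (80 + (3 - 162 + 72)) + 1/91 = (80 - 87) + 1/91 = -7 + 1/91 = -636/91 ≈ -6.9890)
n² = (-636/91)² = 404496/8281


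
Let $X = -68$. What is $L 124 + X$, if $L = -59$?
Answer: $-7384$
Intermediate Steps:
$L 124 + X = \left(-59\right) 124 - 68 = -7316 - 68 = -7384$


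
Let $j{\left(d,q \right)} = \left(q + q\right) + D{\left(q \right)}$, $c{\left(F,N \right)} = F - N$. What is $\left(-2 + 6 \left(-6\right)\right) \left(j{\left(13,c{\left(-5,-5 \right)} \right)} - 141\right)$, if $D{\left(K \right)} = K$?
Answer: $5358$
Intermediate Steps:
$j{\left(d,q \right)} = 3 q$ ($j{\left(d,q \right)} = \left(q + q\right) + q = 2 q + q = 3 q$)
$\left(-2 + 6 \left(-6\right)\right) \left(j{\left(13,c{\left(-5,-5 \right)} \right)} - 141\right) = \left(-2 + 6 \left(-6\right)\right) \left(3 \left(-5 - -5\right) - 141\right) = \left(-2 - 36\right) \left(3 \left(-5 + 5\right) - 141\right) = - 38 \left(3 \cdot 0 - 141\right) = - 38 \left(0 - 141\right) = \left(-38\right) \left(-141\right) = 5358$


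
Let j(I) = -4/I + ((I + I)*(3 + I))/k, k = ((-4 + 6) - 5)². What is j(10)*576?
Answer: 82048/5 ≈ 16410.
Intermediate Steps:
k = 9 (k = (2 - 5)² = (-3)² = 9)
j(I) = -4/I + 2*I*(3 + I)/9 (j(I) = -4/I + ((I + I)*(3 + I))/9 = -4/I + ((2*I)*(3 + I))*(⅑) = -4/I + (2*I*(3 + I))*(⅑) = -4/I + 2*I*(3 + I)/9)
j(10)*576 = ((2/9)*(-18 + 10²*(3 + 10))/10)*576 = ((2/9)*(⅒)*(-18 + 100*13))*576 = ((2/9)*(⅒)*(-18 + 1300))*576 = ((2/9)*(⅒)*1282)*576 = (1282/45)*576 = 82048/5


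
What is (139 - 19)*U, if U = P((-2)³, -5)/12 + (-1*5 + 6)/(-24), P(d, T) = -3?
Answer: -35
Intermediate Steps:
U = -7/24 (U = -3/12 + (-1*5 + 6)/(-24) = -3*1/12 + (-5 + 6)*(-1/24) = -¼ + 1*(-1/24) = -¼ - 1/24 = -7/24 ≈ -0.29167)
(139 - 19)*U = (139 - 19)*(-7/24) = 120*(-7/24) = -35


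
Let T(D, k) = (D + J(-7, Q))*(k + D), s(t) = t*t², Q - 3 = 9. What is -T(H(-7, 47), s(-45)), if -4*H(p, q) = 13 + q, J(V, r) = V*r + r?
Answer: -7929180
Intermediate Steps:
Q = 12 (Q = 3 + 9 = 12)
s(t) = t³
J(V, r) = r + V*r
H(p, q) = -13/4 - q/4 (H(p, q) = -(13 + q)/4 = -13/4 - q/4)
T(D, k) = (-72 + D)*(D + k) (T(D, k) = (D + 12*(1 - 7))*(k + D) = (D + 12*(-6))*(D + k) = (D - 72)*(D + k) = (-72 + D)*(D + k))
-T(H(-7, 47), s(-45)) = -((-13/4 - ¼*47)² - 72*(-13/4 - ¼*47) - 72*(-45)³ + (-13/4 - ¼*47)*(-45)³) = -((-13/4 - 47/4)² - 72*(-13/4 - 47/4) - 72*(-91125) + (-13/4 - 47/4)*(-91125)) = -((-15)² - 72*(-15) + 6561000 - 15*(-91125)) = -(225 + 1080 + 6561000 + 1366875) = -1*7929180 = -7929180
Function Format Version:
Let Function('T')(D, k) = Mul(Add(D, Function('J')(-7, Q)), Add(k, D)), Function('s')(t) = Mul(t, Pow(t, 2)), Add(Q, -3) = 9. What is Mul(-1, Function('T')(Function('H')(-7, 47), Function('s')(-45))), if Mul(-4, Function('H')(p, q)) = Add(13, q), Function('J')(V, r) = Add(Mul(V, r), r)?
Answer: -7929180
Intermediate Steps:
Q = 12 (Q = Add(3, 9) = 12)
Function('s')(t) = Pow(t, 3)
Function('J')(V, r) = Add(r, Mul(V, r))
Function('H')(p, q) = Add(Rational(-13, 4), Mul(Rational(-1, 4), q)) (Function('H')(p, q) = Mul(Rational(-1, 4), Add(13, q)) = Add(Rational(-13, 4), Mul(Rational(-1, 4), q)))
Function('T')(D, k) = Mul(Add(-72, D), Add(D, k)) (Function('T')(D, k) = Mul(Add(D, Mul(12, Add(1, -7))), Add(k, D)) = Mul(Add(D, Mul(12, -6)), Add(D, k)) = Mul(Add(D, -72), Add(D, k)) = Mul(Add(-72, D), Add(D, k)))
Mul(-1, Function('T')(Function('H')(-7, 47), Function('s')(-45))) = Mul(-1, Add(Pow(Add(Rational(-13, 4), Mul(Rational(-1, 4), 47)), 2), Mul(-72, Add(Rational(-13, 4), Mul(Rational(-1, 4), 47))), Mul(-72, Pow(-45, 3)), Mul(Add(Rational(-13, 4), Mul(Rational(-1, 4), 47)), Pow(-45, 3)))) = Mul(-1, Add(Pow(Add(Rational(-13, 4), Rational(-47, 4)), 2), Mul(-72, Add(Rational(-13, 4), Rational(-47, 4))), Mul(-72, -91125), Mul(Add(Rational(-13, 4), Rational(-47, 4)), -91125))) = Mul(-1, Add(Pow(-15, 2), Mul(-72, -15), 6561000, Mul(-15, -91125))) = Mul(-1, Add(225, 1080, 6561000, 1366875)) = Mul(-1, 7929180) = -7929180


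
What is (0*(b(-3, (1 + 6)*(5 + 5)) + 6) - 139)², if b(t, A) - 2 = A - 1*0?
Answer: 19321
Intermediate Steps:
b(t, A) = 2 + A (b(t, A) = 2 + (A - 1*0) = 2 + (A + 0) = 2 + A)
(0*(b(-3, (1 + 6)*(5 + 5)) + 6) - 139)² = (0*((2 + (1 + 6)*(5 + 5)) + 6) - 139)² = (0*((2 + 7*10) + 6) - 139)² = (0*((2 + 70) + 6) - 139)² = (0*(72 + 6) - 139)² = (0*78 - 139)² = (0 - 139)² = (-139)² = 19321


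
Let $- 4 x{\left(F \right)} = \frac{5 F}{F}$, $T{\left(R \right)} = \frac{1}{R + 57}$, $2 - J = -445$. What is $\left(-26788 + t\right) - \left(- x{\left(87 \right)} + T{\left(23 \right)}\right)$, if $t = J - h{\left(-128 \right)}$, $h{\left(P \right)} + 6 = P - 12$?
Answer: $- \frac{2095701}{80} \approx -26196.0$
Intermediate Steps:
$J = 447$ ($J = 2 - -445 = 2 + 445 = 447$)
$T{\left(R \right)} = \frac{1}{57 + R}$
$h{\left(P \right)} = -18 + P$ ($h{\left(P \right)} = -6 + \left(P - 12\right) = -6 + \left(-12 + P\right) = -18 + P$)
$t = 593$ ($t = 447 - \left(-18 - 128\right) = 447 - -146 = 447 + 146 = 593$)
$x{\left(F \right)} = - \frac{5}{4}$ ($x{\left(F \right)} = - \frac{5 F \frac{1}{F}}{4} = \left(- \frac{1}{4}\right) 5 = - \frac{5}{4}$)
$\left(-26788 + t\right) - \left(- x{\left(87 \right)} + T{\left(23 \right)}\right) = \left(-26788 + 593\right) - \left(\frac{5}{4} + \frac{1}{57 + 23}\right) = -26195 - \frac{101}{80} = - \frac{2095701}{80}$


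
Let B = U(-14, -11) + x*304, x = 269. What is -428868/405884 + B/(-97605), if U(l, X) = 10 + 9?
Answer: -1250982382/660271797 ≈ -1.8946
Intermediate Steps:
U(l, X) = 19
B = 81795 (B = 19 + 269*304 = 19 + 81776 = 81795)
-428868/405884 + B/(-97605) = -428868/405884 + 81795/(-97605) = -428868*1/405884 + 81795*(-1/97605) = -107217/101471 - 5453/6507 = -1250982382/660271797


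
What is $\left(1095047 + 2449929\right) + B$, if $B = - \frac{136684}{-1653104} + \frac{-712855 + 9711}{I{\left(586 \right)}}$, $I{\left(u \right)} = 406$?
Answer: $\frac{297260571446169}{83895028} \approx 3.5432 \cdot 10^{6}$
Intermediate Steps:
$B = - \frac{145289333159}{83895028}$ ($B = - \frac{136684}{-1653104} + \frac{-712855 + 9711}{406} = \left(-136684\right) \left(- \frac{1}{1653104}\right) - \frac{351572}{203} = \frac{34171}{413276} - \frac{351572}{203} = - \frac{145289333159}{83895028} \approx -1731.8$)
$\left(1095047 + 2449929\right) + B = \left(1095047 + 2449929\right) - \frac{145289333159}{83895028} = 3544976 - \frac{145289333159}{83895028} = \frac{297260571446169}{83895028}$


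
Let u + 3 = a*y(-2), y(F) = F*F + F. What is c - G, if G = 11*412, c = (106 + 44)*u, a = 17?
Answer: 118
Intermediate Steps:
y(F) = F + F² (y(F) = F² + F = F + F²)
u = 31 (u = -3 + 17*(-2*(1 - 2)) = -3 + 17*(-2*(-1)) = -3 + 17*2 = -3 + 34 = 31)
c = 4650 (c = (106 + 44)*31 = 150*31 = 4650)
G = 4532
c - G = 4650 - 1*4532 = 4650 - 4532 = 118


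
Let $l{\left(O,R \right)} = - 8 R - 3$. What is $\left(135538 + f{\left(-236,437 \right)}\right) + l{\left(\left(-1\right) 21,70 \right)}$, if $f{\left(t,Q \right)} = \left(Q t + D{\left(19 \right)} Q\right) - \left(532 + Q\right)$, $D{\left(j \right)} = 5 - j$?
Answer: $24756$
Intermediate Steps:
$f{\left(t,Q \right)} = -532 - 15 Q + Q t$ ($f{\left(t,Q \right)} = \left(Q t + \left(5 - 19\right) Q\right) - \left(532 + Q\right) = \left(Q t - 14 Q\right) - \left(532 + Q\right) = \left(- 14 Q + Q t\right) - \left(532 + Q\right) = -532 - 15 Q + Q t$)
$l{\left(O,R \right)} = -3 - 8 R$
$\left(135538 + f{\left(-236,437 \right)}\right) + l{\left(\left(-1\right) 21,70 \right)} = \left(135538 - 110219\right) - 563 = 25319 - 563 = 24756$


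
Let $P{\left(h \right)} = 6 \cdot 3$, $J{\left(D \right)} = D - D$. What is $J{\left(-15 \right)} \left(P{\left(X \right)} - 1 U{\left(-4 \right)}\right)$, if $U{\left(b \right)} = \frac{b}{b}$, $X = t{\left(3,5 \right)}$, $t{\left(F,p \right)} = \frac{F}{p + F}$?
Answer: $0$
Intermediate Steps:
$t{\left(F,p \right)} = \frac{F}{F + p}$
$J{\left(D \right)} = 0$
$X = \frac{3}{8}$ ($X = \frac{3}{3 + 5} = \frac{3}{8} \approx 0.375$)
$U{\left(b \right)} = 1$
$P{\left(h \right)} = 18$
$J{\left(-15 \right)} \left(P{\left(X \right)} - 1 U{\left(-4 \right)}\right) = 0 \left(18 - 1 \cdot 1\right) = 0 \left(18 - 1\right) = 0 \cdot 17 = 0$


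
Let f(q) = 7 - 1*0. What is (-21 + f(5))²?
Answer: 196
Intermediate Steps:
f(q) = 7 (f(q) = 7 + 0 = 7)
(-21 + f(5))² = (-21 + 7)² = (-14)² = 196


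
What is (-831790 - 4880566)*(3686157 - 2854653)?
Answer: -4749846863424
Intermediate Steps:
(-831790 - 4880566)*(3686157 - 2854653) = -5712356*831504 = -4749846863424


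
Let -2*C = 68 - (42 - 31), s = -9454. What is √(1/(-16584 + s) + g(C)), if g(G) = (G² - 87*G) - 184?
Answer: √2106984375553/26038 ≈ 55.747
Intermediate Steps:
C = -57/2 (C = -(68 - (42 - 31))/2 = -(68 - 1*11)/2 = -(68 - 11)/2 = -½*57 = -57/2 ≈ -28.500)
g(G) = -184 + G² - 87*G
√(1/(-16584 + s) + g(C)) = √(1/(-16584 - 9454) + (-184 + (-57/2)² - 87*(-57/2))) = √(1/(-26038) + (-184 + 3249/4 + 4959/2)) = √(-1/26038 + 12431/4) = √(161839187/52076) = √2106984375553/26038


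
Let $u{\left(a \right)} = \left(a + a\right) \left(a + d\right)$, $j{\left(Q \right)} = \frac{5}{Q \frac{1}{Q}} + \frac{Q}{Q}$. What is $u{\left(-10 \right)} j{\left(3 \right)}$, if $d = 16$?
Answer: $-720$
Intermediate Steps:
$j{\left(Q \right)} = 6$ ($j{\left(Q \right)} = \frac{5}{1} + 1 = 5 \cdot 1 + 1 = 5 + 1 = 6$)
$u{\left(a \right)} = 2 a \left(16 + a\right)$ ($u{\left(a \right)} = \left(a + a\right) \left(a + 16\right) = 2 a \left(16 + a\right)$)
$u{\left(-10 \right)} j{\left(3 \right)} = 2 \left(-10\right) \left(16 - 10\right) 6 = 2 \left(-10\right) 6 \cdot 6 = \left(-120\right) 6 = -720$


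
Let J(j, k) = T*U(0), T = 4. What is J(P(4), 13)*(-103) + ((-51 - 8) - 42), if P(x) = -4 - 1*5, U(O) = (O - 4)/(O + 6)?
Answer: 521/3 ≈ 173.67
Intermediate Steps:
U(O) = (-4 + O)/(6 + O)
P(x) = -9 (P(x) = -4 - 5 = -9)
J(j, k) = -8/3 (J(j, k) = 4*((-4 + 0)/(6 + 0)) = 4*(-4/6) = 4*((1/6)*(-4)) = 4*(-2/3) = -8/3)
J(P(4), 13)*(-103) + ((-51 - 8) - 42) = -8/3*(-103) + ((-51 - 8) - 42) = 824/3 + (-59 - 42) = 824/3 - 101 = 521/3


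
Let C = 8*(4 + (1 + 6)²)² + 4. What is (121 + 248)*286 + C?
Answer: 128010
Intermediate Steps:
C = 22476 (C = 8*(4 + 7²)² + 4 = 8*(4 + 49)² + 4 = 8*53² + 4 = 8*2809 + 4 = 22472 + 4 = 22476)
(121 + 248)*286 + C = (121 + 248)*286 + 22476 = 369*286 + 22476 = 105534 + 22476 = 128010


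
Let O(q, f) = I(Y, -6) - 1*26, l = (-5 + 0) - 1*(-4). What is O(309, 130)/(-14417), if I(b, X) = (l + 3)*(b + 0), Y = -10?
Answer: 46/14417 ≈ 0.0031907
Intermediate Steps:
l = -1 (l = -5 + 4 = -1)
I(b, X) = 2*b (I(b, X) = (-1 + 3)*(b + 0) = 2*b)
O(q, f) = -46 (O(q, f) = 2*(-10) - 1*26 = -20 - 26 = -46)
O(309, 130)/(-14417) = -46/(-14417) = -46*(-1/14417) = 46/14417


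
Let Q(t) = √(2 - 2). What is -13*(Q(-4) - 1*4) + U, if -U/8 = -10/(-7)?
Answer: 284/7 ≈ 40.571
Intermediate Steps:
Q(t) = 0 (Q(t) = √0 = 0)
U = -80/7 (U = -(-80)/(-7) = -(-80)*(-1)/7 = -8*10/7 = -80/7 ≈ -11.429)
-13*(Q(-4) - 1*4) + U = -13*(0 - 1*4) - 80/7 = -13*(0 - 4) - 80/7 = -13*(-4) - 80/7 = 52 - 80/7 = 284/7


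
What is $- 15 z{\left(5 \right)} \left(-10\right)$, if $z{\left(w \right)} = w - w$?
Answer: $0$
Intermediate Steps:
$z{\left(w \right)} = 0$
$- 15 z{\left(5 \right)} \left(-10\right) = \left(-15\right) 0 \left(-10\right) = 0 \left(-10\right) = 0$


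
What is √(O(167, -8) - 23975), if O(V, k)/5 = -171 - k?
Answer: I*√24790 ≈ 157.45*I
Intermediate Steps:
O(V, k) = -855 - 5*k (O(V, k) = 5*(-171 - k) = -855 - 5*k)
√(O(167, -8) - 23975) = √((-855 - 5*(-8)) - 23975) = √((-855 + 40) - 23975) = √(-815 - 23975) = √(-24790) = I*√24790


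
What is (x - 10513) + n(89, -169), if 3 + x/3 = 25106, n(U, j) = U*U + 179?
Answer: 72896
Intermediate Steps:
n(U, j) = 179 + U**2 (n(U, j) = U**2 + 179 = 179 + U**2)
x = 75309 (x = -9 + 3*25106 = -9 + 75318 = 75309)
(x - 10513) + n(89, -169) = (75309 - 10513) + (179 + 89**2) = 64796 + (179 + 7921) = 64796 + 8100 = 72896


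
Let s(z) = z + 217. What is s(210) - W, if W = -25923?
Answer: 26350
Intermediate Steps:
s(z) = 217 + z
s(210) - W = (217 + 210) - 1*(-25923) = 427 + 25923 = 26350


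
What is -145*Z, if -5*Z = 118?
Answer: 3422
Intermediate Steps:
Z = -118/5 (Z = -⅕*118 = -118/5 ≈ -23.600)
-145*Z = -145*(-118/5) = 3422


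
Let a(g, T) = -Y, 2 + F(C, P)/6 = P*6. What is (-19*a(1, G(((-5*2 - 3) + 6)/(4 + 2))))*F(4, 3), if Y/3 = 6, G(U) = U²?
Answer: 32832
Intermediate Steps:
F(C, P) = -12 + 36*P (F(C, P) = -12 + 6*(P*6) = -12 + 6*(6*P) = -12 + 36*P)
Y = 18 (Y = 3*6 = 18)
a(g, T) = -18 (a(g, T) = -1*18 = -18)
(-19*a(1, G(((-5*2 - 3) + 6)/(4 + 2))))*F(4, 3) = (-19*(-18))*(-12 + 36*3) = 342*(-12 + 108) = 342*96 = 32832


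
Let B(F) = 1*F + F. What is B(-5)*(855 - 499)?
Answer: -3560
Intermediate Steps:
B(F) = 2*F (B(F) = F + F = 2*F)
B(-5)*(855 - 499) = (2*(-5))*(855 - 499) = -10*356 = -3560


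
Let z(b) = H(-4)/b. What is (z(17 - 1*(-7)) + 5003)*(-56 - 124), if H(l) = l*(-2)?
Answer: -900600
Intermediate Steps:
H(l) = -2*l
z(b) = 8/b (z(b) = (-2*(-4))/b = 8/b)
(z(17 - 1*(-7)) + 5003)*(-56 - 124) = (8/(17 - 1*(-7)) + 5003)*(-56 - 124) = (8/(17 + 7) + 5003)*(-180) = (8/24 + 5003)*(-180) = (8*(1/24) + 5003)*(-180) = (⅓ + 5003)*(-180) = (15010/3)*(-180) = -900600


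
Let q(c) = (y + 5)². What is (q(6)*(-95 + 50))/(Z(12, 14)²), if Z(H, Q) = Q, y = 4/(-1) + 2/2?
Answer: -45/49 ≈ -0.91837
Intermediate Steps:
y = -3 (y = 4*(-1) + 2*(½) = -4 + 1 = -3)
q(c) = 4 (q(c) = (-3 + 5)² = 2² = 4)
(q(6)*(-95 + 50))/(Z(12, 14)²) = (4*(-95 + 50))/(14²) = (4*(-45))/196 = -180*1/196 = -45/49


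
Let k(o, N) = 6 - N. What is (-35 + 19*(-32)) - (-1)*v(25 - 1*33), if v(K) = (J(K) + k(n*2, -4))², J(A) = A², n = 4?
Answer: 4833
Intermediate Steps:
v(K) = (10 + K²)² (v(K) = (K² + (6 - 1*(-4)))² = (K² + (6 + 4))² = (K² + 10)² = (10 + K²)²)
(-35 + 19*(-32)) - (-1)*v(25 - 1*33) = (-35 + 19*(-32)) - (-1)*(10 + (25 - 1*33)²)² = (-35 - 608) - (-1)*(10 + (25 - 33)²)² = -643 - (-1)*(10 + (-8)²)² = -643 - (-1)*(10 + 64)² = -643 - (-1)*74² = -643 - (-1)*5476 = -643 - 1*(-5476) = -643 + 5476 = 4833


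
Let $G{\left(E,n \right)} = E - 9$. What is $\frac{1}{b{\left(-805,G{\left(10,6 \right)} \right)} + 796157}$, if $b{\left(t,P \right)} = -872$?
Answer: $\frac{1}{795285} \approx 1.2574 \cdot 10^{-6}$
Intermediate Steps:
$G{\left(E,n \right)} = -9 + E$ ($G{\left(E,n \right)} = E - 9 = -9 + E$)
$\frac{1}{b{\left(-805,G{\left(10,6 \right)} \right)} + 796157} = \frac{1}{-872 + 796157} = \frac{1}{795285}$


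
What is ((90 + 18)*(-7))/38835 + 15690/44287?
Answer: 63982242/191098405 ≈ 0.33481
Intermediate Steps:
((90 + 18)*(-7))/38835 + 15690/44287 = (108*(-7))*(1/38835) + 15690*(1/44287) = -756*1/38835 + 15690/44287 = -84/4315 + 15690/44287 = 63982242/191098405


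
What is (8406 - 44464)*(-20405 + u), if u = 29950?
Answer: -344173610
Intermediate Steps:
(8406 - 44464)*(-20405 + u) = (8406 - 44464)*(-20405 + 29950) = -36058*9545 = -344173610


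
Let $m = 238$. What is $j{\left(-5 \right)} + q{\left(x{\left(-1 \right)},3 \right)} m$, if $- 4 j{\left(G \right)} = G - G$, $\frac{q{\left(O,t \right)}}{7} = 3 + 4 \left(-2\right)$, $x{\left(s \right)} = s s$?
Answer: $-8330$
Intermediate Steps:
$x{\left(s \right)} = s^{2}$
$q{\left(O,t \right)} = -35$ ($q{\left(O,t \right)} = 7 \left(3 + 4 \left(-2\right)\right) = 7 \left(3 - 8\right) = 7 \left(-5\right) = -35$)
$j{\left(G \right)} = 0$ ($j{\left(G \right)} = - \frac{G - G}{4} = \left(- \frac{1}{4}\right) 0 = 0$)
$j{\left(-5 \right)} + q{\left(x{\left(-1 \right)},3 \right)} m = 0 - 8330 = -8330$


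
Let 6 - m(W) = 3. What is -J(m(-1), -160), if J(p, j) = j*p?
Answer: 480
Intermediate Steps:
m(W) = 3 (m(W) = 6 - 1*3 = 6 - 3 = 3)
-J(m(-1), -160) = -(-160)*3 = -1*(-480) = 480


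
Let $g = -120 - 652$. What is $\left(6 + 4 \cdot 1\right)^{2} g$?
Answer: $-77200$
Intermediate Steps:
$g = -772$ ($g = -120 - 652 = -772$)
$\left(6 + 4 \cdot 1\right)^{2} g = \left(6 + 4 \cdot 1\right)^{2} \left(-772\right) = \left(6 + 4\right)^{2} \left(-772\right) = 10^{2} \left(-772\right) = 100 \left(-772\right) = -77200$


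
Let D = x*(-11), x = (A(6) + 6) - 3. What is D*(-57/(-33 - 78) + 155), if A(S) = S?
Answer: -569646/37 ≈ -15396.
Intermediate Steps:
x = 9 (x = (6 + 6) - 3 = 12 - 3 = 9)
D = -99 (D = 9*(-11) = -99)
D*(-57/(-33 - 78) + 155) = -99*(-57/(-33 - 78) + 155) = -99*(-57/(-111) + 155) = -99*(-57*(-1/111) + 155) = -99*(19/37 + 155) = -99*5754/37 = -569646/37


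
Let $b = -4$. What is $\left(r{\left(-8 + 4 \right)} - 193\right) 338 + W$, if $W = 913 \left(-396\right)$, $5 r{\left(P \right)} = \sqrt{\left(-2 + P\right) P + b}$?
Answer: $-426782 + \frac{676 \sqrt{5}}{5} \approx -4.2648 \cdot 10^{5}$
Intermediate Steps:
$r{\left(P \right)} = \frac{\sqrt{-4 + P \left(-2 + P\right)}}{5}$ ($r{\left(P \right)} = \frac{\sqrt{\left(-2 + P\right) P - 4}}{5} = \frac{\sqrt{P \left(-2 + P\right) - 4}}{5} = \frac{\sqrt{-4 + P \left(-2 + P\right)}}{5}$)
$W = -361548$
$\left(r{\left(-8 + 4 \right)} - 193\right) 338 + W = \left(\frac{\sqrt{-4 + \left(-8 + 4\right)^{2} - 2 \left(-8 + 4\right)}}{5} - 193\right) 338 - 361548 = \left(\frac{\sqrt{-4 + \left(-4\right)^{2} - -8}}{5} - 193\right) 338 - 361548 = \left(\frac{\sqrt{-4 + 16 + 8}}{5} - 193\right) 338 - 361548 = \left(\frac{\sqrt{20}}{5} - 193\right) 338 - 361548 = \left(\frac{2 \sqrt{5}}{5} - 193\right) 338 - 361548 = \left(-193 + \frac{2 \sqrt{5}}{5}\right) 338 - 361548 = \left(-65234 + \frac{676 \sqrt{5}}{5}\right) - 361548 = -426782 + \frac{676 \sqrt{5}}{5}$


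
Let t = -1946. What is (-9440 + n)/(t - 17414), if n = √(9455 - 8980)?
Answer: 59/121 - √19/3872 ≈ 0.48648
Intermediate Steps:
n = 5*√19 (n = √475 = 5*√19 ≈ 21.794)
(-9440 + n)/(t - 17414) = (-9440 + 5*√19)/(-1946 - 17414) = (-9440 + 5*√19)/(-19360) = (-9440 + 5*√19)*(-1/19360) = 59/121 - √19/3872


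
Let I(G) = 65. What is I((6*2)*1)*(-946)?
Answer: -61490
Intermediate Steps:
I((6*2)*1)*(-946) = 65*(-946) = -61490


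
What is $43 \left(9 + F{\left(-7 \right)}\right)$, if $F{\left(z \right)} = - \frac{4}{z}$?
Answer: $\frac{2881}{7} \approx 411.57$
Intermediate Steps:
$43 \left(9 + F{\left(-7 \right)}\right) = 43 \left(9 - \frac{4}{-7}\right) = 43 \left(9 - - \frac{4}{7}\right) = 43 \left(9 + \frac{4}{7}\right) = 43 \cdot \frac{67}{7} = \frac{2881}{7}$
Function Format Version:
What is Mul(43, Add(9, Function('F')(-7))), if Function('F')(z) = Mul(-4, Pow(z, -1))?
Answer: Rational(2881, 7) ≈ 411.57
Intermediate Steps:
Mul(43, Add(9, Function('F')(-7))) = Mul(43, Add(9, Mul(-4, Pow(-7, -1)))) = Mul(43, Add(9, Mul(-4, Rational(-1, 7)))) = Mul(43, Add(9, Rational(4, 7))) = Mul(43, Rational(67, 7)) = Rational(2881, 7)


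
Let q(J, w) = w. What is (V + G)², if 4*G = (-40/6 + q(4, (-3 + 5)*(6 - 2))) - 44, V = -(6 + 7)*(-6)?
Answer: 40804/9 ≈ 4533.8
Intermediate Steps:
V = 78 (V = -13*(-6) = -1*(-78) = 78)
G = -32/3 (G = ((-40/6 + (-3 + 5)*(6 - 2)) - 44)/4 = ((-40*⅙ + 2*4) - 44)/4 = ((-20/3 + 8) - 44)/4 = (4/3 - 44)/4 = (¼)*(-128/3) = -32/3 ≈ -10.667)
(V + G)² = (78 - 32/3)² = (202/3)² = 40804/9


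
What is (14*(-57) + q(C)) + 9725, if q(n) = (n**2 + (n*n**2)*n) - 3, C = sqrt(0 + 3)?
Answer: 8936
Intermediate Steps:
C = sqrt(3) ≈ 1.7320
q(n) = -3 + n**2 + n**4 (q(n) = (n**2 + n**3*n) - 3 = (n**2 + n**4) - 3 = -3 + n**2 + n**4)
(14*(-57) + q(C)) + 9725 = (14*(-57) + (-3 + (sqrt(3))**2 + (sqrt(3))**4)) + 9725 = (-798 + (-3 + 3 + 9)) + 9725 = (-798 + 9) + 9725 = -789 + 9725 = 8936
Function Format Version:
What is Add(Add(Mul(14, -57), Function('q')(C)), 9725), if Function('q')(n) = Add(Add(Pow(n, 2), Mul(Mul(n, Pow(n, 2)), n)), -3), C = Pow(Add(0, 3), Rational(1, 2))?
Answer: 8936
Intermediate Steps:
C = Pow(3, Rational(1, 2)) ≈ 1.7320
Function('q')(n) = Add(-3, Pow(n, 2), Pow(n, 4)) (Function('q')(n) = Add(Add(Pow(n, 2), Mul(Pow(n, 3), n)), -3) = Add(Add(Pow(n, 2), Pow(n, 4)), -3) = Add(-3, Pow(n, 2), Pow(n, 4)))
Add(Add(Mul(14, -57), Function('q')(C)), 9725) = Add(Add(Mul(14, -57), Add(-3, Pow(Pow(3, Rational(1, 2)), 2), Pow(Pow(3, Rational(1, 2)), 4))), 9725) = Add(Add(-798, Add(-3, 3, 9)), 9725) = Add(Add(-798, 9), 9725) = Add(-789, 9725) = 8936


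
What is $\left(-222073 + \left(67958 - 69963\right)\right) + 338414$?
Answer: $114336$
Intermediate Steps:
$\left(-222073 + \left(67958 - 69963\right)\right) + 338414 = \left(-222073 - 2005\right) + 338414 = -224078 + 338414 = 114336$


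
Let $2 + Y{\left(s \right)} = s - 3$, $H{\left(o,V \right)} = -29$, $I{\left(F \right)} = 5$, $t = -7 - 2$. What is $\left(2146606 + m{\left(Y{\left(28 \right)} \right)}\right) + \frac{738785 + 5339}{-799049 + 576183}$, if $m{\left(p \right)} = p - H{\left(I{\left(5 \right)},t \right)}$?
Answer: $\frac{239208168852}{111433} \approx 2.1467 \cdot 10^{6}$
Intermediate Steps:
$t = -9$ ($t = -7 - 2 = -9$)
$Y{\left(s \right)} = -5 + s$ ($Y{\left(s \right)} = -2 + \left(s - 3\right) = -2 + \left(-3 + s\right) = -5 + s$)
$m{\left(p \right)} = 29 + p$ ($m{\left(p \right)} = p - -29 = p + 29 = 29 + p$)
$\left(2146606 + m{\left(Y{\left(28 \right)} \right)}\right) + \frac{738785 + 5339}{-799049 + 576183} = \left(2146606 + \left(29 + \left(-5 + 28\right)\right)\right) + \frac{738785 + 5339}{-799049 + 576183} = \left(2146606 + \left(29 + 23\right)\right) + \frac{744124}{-222866} = \left(2146606 + 52\right) + 744124 \left(- \frac{1}{222866}\right) = 2146658 - \frac{372062}{111433} = \frac{239208168852}{111433}$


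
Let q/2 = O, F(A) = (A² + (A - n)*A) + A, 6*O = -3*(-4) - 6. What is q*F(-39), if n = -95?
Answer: -1404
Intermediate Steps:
O = 1 (O = (-3*(-4) - 6)/6 = (12 - 6)/6 = (⅙)*6 = 1)
F(A) = A + A² + A*(95 + A) (F(A) = (A² + (A - 1*(-95))*A) + A = (A² + (A + 95)*A) + A = (A² + (95 + A)*A) + A = (A² + A*(95 + A)) + A = A + A² + A*(95 + A))
q = 2 (q = 2*1 = 2)
q*F(-39) = 2*(2*(-39)*(48 - 39)) = 2*(2*(-39)*9) = 2*(-702) = -1404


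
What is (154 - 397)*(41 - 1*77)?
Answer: 8748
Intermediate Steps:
(154 - 397)*(41 - 1*77) = -243*(41 - 77) = -243*(-36) = 8748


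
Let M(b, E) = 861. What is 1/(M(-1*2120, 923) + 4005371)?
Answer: 1/4006232 ≈ 2.4961e-7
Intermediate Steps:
1/(M(-1*2120, 923) + 4005371) = 1/(861 + 4005371) = 1/4006232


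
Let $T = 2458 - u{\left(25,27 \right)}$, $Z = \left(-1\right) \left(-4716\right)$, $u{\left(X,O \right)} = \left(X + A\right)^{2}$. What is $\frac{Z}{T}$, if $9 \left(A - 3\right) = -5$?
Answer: $\frac{381996}{138089} \approx 2.7663$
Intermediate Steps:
$A = \frac{22}{9}$ ($A = 3 + \frac{1}{9} \left(-5\right) = 3 - \frac{5}{9} = \frac{22}{9} \approx 2.4444$)
$u{\left(X,O \right)} = \left(\frac{22}{9} + X\right)^{2}$ ($u{\left(X,O \right)} = \left(X + \frac{22}{9}\right)^{2} = \left(\frac{22}{9} + X\right)^{2}$)
$Z = 4716$
$T = \frac{138089}{81}$ ($T = 2458 - \frac{\left(22 + 9 \cdot 25\right)^{2}}{81} = 2458 - \frac{\left(22 + 225\right)^{2}}{81} = 2458 - \frac{247^{2}}{81} = 2458 - \frac{1}{81} \cdot 61009 = 2458 - \frac{61009}{81} = \frac{138089}{81} \approx 1704.8$)
$\frac{Z}{T} = \frac{4716}{\frac{138089}{81}} = 4716 \cdot \frac{81}{138089} = \frac{381996}{138089}$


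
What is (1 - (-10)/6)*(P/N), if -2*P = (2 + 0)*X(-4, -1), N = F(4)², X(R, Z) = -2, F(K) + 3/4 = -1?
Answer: 256/147 ≈ 1.7415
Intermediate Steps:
F(K) = -7/4 (F(K) = -¾ - 1 = -7/4)
N = 49/16 (N = (-7/4)² = 49/16 ≈ 3.0625)
P = 2 (P = -(2 + 0)*(-2)/2 = -(-2) = -½*(-4) = 2)
(1 - (-10)/6)*(P/N) = (1 - (-10)/6)*(2/(49/16)) = (1 - (-10)/6)*(2*(16/49)) = (1 - 5*(-⅓))*(32/49) = (1 + 5/3)*(32/49) = (8/3)*(32/49) = 256/147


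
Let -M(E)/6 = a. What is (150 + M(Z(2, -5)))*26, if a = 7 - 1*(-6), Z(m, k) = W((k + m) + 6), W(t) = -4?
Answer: 1872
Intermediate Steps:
Z(m, k) = -4
a = 13 (a = 7 + 6 = 13)
M(E) = -78 (M(E) = -6*13 = -78)
(150 + M(Z(2, -5)))*26 = (150 - 78)*26 = 72*26 = 1872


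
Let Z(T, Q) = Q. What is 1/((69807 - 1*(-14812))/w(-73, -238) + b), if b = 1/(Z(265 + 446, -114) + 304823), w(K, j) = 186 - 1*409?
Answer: -67950107/25784170648 ≈ -0.0026353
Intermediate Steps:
w(K, j) = -223 (w(K, j) = 186 - 409 = -223)
b = 1/304709 (b = 1/(-114 + 304823) = 1/304709 ≈ 3.2818e-6)
1/((69807 - 1*(-14812))/w(-73, -238) + b) = 1/((69807 - 1*(-14812))/(-223) + 1/304709) = 1/((69807 + 14812)*(-1/223) + 1/304709) = 1/(84619*(-1/223) + 1/304709) = 1/(-84619/223 + 1/304709) = 1/(-25784170648/67950107) = -67950107/25784170648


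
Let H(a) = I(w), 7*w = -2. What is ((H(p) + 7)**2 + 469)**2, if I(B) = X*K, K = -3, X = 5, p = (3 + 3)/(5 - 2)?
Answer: 284089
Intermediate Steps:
w = -2/7 (w = (1/7)*(-2) = -2/7 ≈ -0.28571)
p = 2 (p = 6/3 = 6*(1/3) = 2)
I(B) = -15 (I(B) = 5*(-3) = -15)
H(a) = -15
((H(p) + 7)**2 + 469)**2 = ((-15 + 7)**2 + 469)**2 = ((-8)**2 + 469)**2 = (64 + 469)**2 = 533**2 = 284089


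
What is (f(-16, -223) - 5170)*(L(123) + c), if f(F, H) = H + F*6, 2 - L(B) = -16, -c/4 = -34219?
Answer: -751411166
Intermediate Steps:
c = 136876 (c = -4*(-34219) = 136876)
L(B) = 18 (L(B) = 2 - 1*(-16) = 2 + 16 = 18)
f(F, H) = H + 6*F
(f(-16, -223) - 5170)*(L(123) + c) = ((-223 + 6*(-16)) - 5170)*(18 + 136876) = ((-223 - 96) - 5170)*136894 = (-319 - 5170)*136894 = -5489*136894 = -751411166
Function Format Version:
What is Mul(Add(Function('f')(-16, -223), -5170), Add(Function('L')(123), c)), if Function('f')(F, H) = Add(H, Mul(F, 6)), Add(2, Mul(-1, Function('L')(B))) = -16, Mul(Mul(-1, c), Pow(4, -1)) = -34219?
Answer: -751411166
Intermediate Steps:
c = 136876 (c = Mul(-4, -34219) = 136876)
Function('L')(B) = 18 (Function('L')(B) = Add(2, Mul(-1, -16)) = Add(2, 16) = 18)
Function('f')(F, H) = Add(H, Mul(6, F))
Mul(Add(Function('f')(-16, -223), -5170), Add(Function('L')(123), c)) = Mul(Add(Add(-223, Mul(6, -16)), -5170), Add(18, 136876)) = Mul(Add(Add(-223, -96), -5170), 136894) = Mul(Add(-319, -5170), 136894) = Mul(-5489, 136894) = -751411166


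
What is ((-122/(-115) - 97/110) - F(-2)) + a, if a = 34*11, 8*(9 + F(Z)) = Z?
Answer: 1940151/5060 ≈ 383.43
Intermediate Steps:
F(Z) = -9 + Z/8
a = 374
((-122/(-115) - 97/110) - F(-2)) + a = ((-122/(-115) - 97/110) - (-9 + (⅛)*(-2))) + 374 = ((-122*(-1/115) - 97*1/110) - (-9 - ¼)) + 374 = ((122/115 - 97/110) - 1*(-37/4)) + 374 = (453/2530 + 37/4) + 374 = 47711/5060 + 374 = 1940151/5060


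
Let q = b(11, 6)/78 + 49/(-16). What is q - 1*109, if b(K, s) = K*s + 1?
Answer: -69391/624 ≈ -111.20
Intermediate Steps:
b(K, s) = 1 + K*s
q = -1375/624 (q = (1 + 11*6)/78 + 49/(-16) = (1 + 66)*(1/78) + 49*(-1/16) = 67*(1/78) - 49/16 = 67/78 - 49/16 = -1375/624 ≈ -2.2035)
q - 1*109 = -1375/624 - 1*109 = -1375/624 - 109 = -69391/624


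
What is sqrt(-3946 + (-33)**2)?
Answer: I*sqrt(2857) ≈ 53.451*I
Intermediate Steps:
sqrt(-3946 + (-33)**2) = sqrt(-3946 + 1089) = sqrt(-2857) = I*sqrt(2857)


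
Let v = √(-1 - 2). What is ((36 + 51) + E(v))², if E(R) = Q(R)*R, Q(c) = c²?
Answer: 7542 - 522*I*√3 ≈ 7542.0 - 904.13*I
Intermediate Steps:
v = I*√3 (v = √(-3) = I*√3 ≈ 1.732*I)
E(R) = R³ (E(R) = R²*R = R³)
((36 + 51) + E(v))² = ((36 + 51) + (I*√3)³)² = (87 - 3*I*√3)²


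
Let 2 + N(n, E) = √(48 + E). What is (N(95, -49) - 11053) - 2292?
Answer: -13347 + I ≈ -13347.0 + 1.0*I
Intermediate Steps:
N(n, E) = -2 + √(48 + E)
(N(95, -49) - 11053) - 2292 = ((-2 + √(48 - 49)) - 11053) - 2292 = ((-2 + √(-1)) - 11053) - 2292 = ((-2 + I) - 11053) - 2292 = (-11055 + I) - 2292 = -13347 + I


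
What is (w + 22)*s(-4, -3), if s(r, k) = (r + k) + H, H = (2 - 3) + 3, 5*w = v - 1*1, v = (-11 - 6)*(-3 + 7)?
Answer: -41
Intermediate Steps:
v = -68 (v = -17*4 = -68)
w = -69/5 (w = (-68 - 1*1)/5 = (-68 - 1)/5 = (1/5)*(-69) = -69/5 ≈ -13.800)
H = 2 (H = -1 + 3 = 2)
s(r, k) = 2 + k + r (s(r, k) = (r + k) + 2 = (k + r) + 2 = 2 + k + r)
(w + 22)*s(-4, -3) = (-69/5 + 22)*(2 - 3 - 4) = (41/5)*(-5) = -41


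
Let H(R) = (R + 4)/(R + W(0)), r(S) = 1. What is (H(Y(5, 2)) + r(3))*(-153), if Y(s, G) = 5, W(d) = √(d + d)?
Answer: -2142/5 ≈ -428.40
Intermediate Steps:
W(d) = √2*√d (W(d) = √(2*d) = √2*√d)
H(R) = (4 + R)/R (H(R) = (R + 4)/(R + √2*√0) = (4 + R)/(R + √2*0) = (4 + R)/(R + 0) = (4 + R)/R)
(H(Y(5, 2)) + r(3))*(-153) = ((4 + 5)/5 + 1)*(-153) = ((⅕)*9 + 1)*(-153) = (9/5 + 1)*(-153) = (14/5)*(-153) = -2142/5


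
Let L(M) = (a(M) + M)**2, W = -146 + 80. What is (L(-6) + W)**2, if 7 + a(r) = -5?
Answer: 66564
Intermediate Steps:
a(r) = -12 (a(r) = -7 - 5 = -12)
W = -66
L(M) = (-12 + M)**2
(L(-6) + W)**2 = ((-12 - 6)**2 - 66)**2 = ((-18)**2 - 66)**2 = (324 - 66)**2 = 258**2 = 66564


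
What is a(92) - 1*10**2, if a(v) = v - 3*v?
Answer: -284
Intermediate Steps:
a(v) = -2*v
a(92) - 1*10**2 = -2*92 - 1*10**2 = -184 - 1*100 = -184 - 100 = -284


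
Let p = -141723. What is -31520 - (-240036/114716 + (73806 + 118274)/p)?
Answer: -531527819693/16865037 ≈ -31517.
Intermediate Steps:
-31520 - (-240036/114716 + (73806 + 118274)/p) = -31520 - (-240036/114716 + (73806 + 118274)/(-141723)) = -31520 - (-240036*1/114716 + 192080*(-1/141723)) = -31520 - (-249/119 - 192080/141723) = -31520 - 1*(-58146547/16865037) = -31520 + 58146547/16865037 = -531527819693/16865037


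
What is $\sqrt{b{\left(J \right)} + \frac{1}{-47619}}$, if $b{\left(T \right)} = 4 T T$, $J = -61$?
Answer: $\frac{\sqrt{3750055482745}}{15873} \approx 122.0$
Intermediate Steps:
$b{\left(T \right)} = 4 T^{2}$
$\sqrt{b{\left(J \right)} + \frac{1}{-47619}} = \sqrt{4 \left(-61\right)^{2} + \frac{1}{-47619}} = \sqrt{4 \cdot 3721 - \frac{1}{47619}} = \sqrt{14884 - \frac{1}{47619}} = \sqrt{\frac{708761195}{47619}} = \frac{\sqrt{3750055482745}}{15873}$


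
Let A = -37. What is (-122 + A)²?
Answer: 25281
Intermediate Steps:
(-122 + A)² = (-122 - 37)² = (-159)² = 25281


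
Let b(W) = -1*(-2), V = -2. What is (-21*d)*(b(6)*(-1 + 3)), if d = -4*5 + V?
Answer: 1848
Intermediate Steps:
b(W) = 2
d = -22 (d = -4*5 - 2 = -20 - 2 = -22)
(-21*d)*(b(6)*(-1 + 3)) = (-21*(-22))*(2*(-1 + 3)) = 462*(2*2) = 462*4 = 1848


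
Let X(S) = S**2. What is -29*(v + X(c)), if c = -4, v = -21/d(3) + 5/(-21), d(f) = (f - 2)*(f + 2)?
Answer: -35206/105 ≈ -335.30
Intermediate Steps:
d(f) = (-2 + f)*(2 + f)
v = -466/105 (v = -21/(-4 + 3**2) + 5/(-21) = -21/(-4 + 9) + 5*(-1/21) = -21/5 - 5/21 = -466/105 ≈ -4.4381)
-29*(v + X(c)) = -29*(-466/105 + (-4)**2) = -29*(-466/105 + 16) = -29*1214/105 = -35206/105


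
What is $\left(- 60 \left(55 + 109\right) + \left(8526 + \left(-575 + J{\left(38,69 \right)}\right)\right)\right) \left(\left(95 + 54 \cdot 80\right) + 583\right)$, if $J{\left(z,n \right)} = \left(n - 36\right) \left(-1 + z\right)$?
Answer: $-3338664$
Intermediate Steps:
$J{\left(z,n \right)} = \left(-1 + z\right) \left(-36 + n\right)$ ($J{\left(z,n \right)} = \left(-36 + n\right) \left(-1 + z\right) = \left(-1 + z\right) \left(-36 + n\right)$)
$\left(- 60 \left(55 + 109\right) + \left(8526 + \left(-575 + J{\left(38,69 \right)}\right)\right)\right) \left(\left(95 + 54 \cdot 80\right) + 583\right) = \left(- 60 \left(55 + 109\right) + \left(8526 + \left(-575 + \left(36 - 69 - 1368 + 69 \cdot 38\right)\right)\right)\right) \left(\left(95 + 54 \cdot 80\right) + 583\right) = \left(\left(-60\right) 164 + \left(8526 + \left(-575 + \left(36 - 69 - 1368 + 2622\right)\right)\right)\right) \left(\left(95 + 4320\right) + 583\right) = \left(-9840 + \left(8526 + \left(-575 + 1221\right)\right)\right) \left(4415 + 583\right) = \left(-9840 + \left(8526 + 646\right)\right) 4998 = \left(-9840 + 9172\right) 4998 = \left(-668\right) 4998 = -3338664$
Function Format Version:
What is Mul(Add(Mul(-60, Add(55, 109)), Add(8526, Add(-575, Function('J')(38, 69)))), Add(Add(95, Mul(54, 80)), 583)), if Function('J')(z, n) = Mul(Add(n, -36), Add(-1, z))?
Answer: -3338664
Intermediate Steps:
Function('J')(z, n) = Mul(Add(-1, z), Add(-36, n)) (Function('J')(z, n) = Mul(Add(-36, n), Add(-1, z)) = Mul(Add(-1, z), Add(-36, n)))
Mul(Add(Mul(-60, Add(55, 109)), Add(8526, Add(-575, Function('J')(38, 69)))), Add(Add(95, Mul(54, 80)), 583)) = Mul(Add(Mul(-60, Add(55, 109)), Add(8526, Add(-575, Add(36, Mul(-1, 69), Mul(-36, 38), Mul(69, 38))))), Add(Add(95, Mul(54, 80)), 583)) = Mul(Add(Mul(-60, 164), Add(8526, Add(-575, Add(36, -69, -1368, 2622)))), Add(Add(95, 4320), 583)) = Mul(Add(-9840, Add(8526, Add(-575, 1221))), Add(4415, 583)) = Mul(Add(-9840, Add(8526, 646)), 4998) = Mul(Add(-9840, 9172), 4998) = Mul(-668, 4998) = -3338664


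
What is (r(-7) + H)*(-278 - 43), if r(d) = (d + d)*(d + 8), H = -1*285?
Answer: 95979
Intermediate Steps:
H = -285
r(d) = 2*d*(8 + d) (r(d) = (2*d)*(8 + d) = 2*d*(8 + d))
(r(-7) + H)*(-278 - 43) = (2*(-7)*(8 - 7) - 285)*(-278 - 43) = (2*(-7)*1 - 285)*(-321) = (-14 - 285)*(-321) = -299*(-321) = 95979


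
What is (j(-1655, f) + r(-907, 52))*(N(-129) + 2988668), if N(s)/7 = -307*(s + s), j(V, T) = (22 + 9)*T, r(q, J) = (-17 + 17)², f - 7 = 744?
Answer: 82487143910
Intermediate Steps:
f = 751 (f = 7 + 744 = 751)
r(q, J) = 0 (r(q, J) = 0² = 0)
j(V, T) = 31*T
N(s) = -4298*s (N(s) = 7*(-307*(s + s)) = 7*(-614*s) = -4298*s)
(j(-1655, f) + r(-907, 52))*(N(-129) + 2988668) = (31*751 + 0)*(-4298*(-129) + 2988668) = (23281 + 0)*(554442 + 2988668) = 23281*3543110 = 82487143910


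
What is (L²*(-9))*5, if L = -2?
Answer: -180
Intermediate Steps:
(L²*(-9))*5 = ((-2)²*(-9))*5 = (4*(-9))*5 = -36*5 = -180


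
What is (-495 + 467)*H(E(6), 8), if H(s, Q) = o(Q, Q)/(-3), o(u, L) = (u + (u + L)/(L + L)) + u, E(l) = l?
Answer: 476/3 ≈ 158.67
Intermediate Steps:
o(u, L) = 2*u + (L + u)/(2*L) (o(u, L) = (u + (L + u)/((2*L))) + u = (u + (L + u)*(1/(2*L))) + u = (u + (L + u)/(2*L)) + u = 2*u + (L + u)/(2*L))
H(s, Q) = -(Q + Q*(1 + 4*Q))/(6*Q) (H(s, Q) = ((Q + Q*(1 + 4*Q))/(2*Q))/(-3) = ((Q + Q*(1 + 4*Q))/(2*Q))*(-1/3) = -(Q + Q*(1 + 4*Q))/(6*Q))
(-495 + 467)*H(E(6), 8) = (-495 + 467)*(-1/3 - 2/3*8) = -28*(-1/3 - 16/3) = -28*(-17/3) = 476/3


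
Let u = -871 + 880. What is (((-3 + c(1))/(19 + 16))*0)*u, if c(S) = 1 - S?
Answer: 0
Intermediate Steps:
u = 9
(((-3 + c(1))/(19 + 16))*0)*u = (((-3 + (1 - 1*1))/(19 + 16))*0)*9 = (((-3 + (1 - 1))/35)*0)*9 = (((-3 + 0)*(1/35))*0)*9 = (-3*1/35*0)*9 = -3/35*0*9 = 0*9 = 0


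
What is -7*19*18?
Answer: -2394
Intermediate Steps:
-7*19*18 = -133*18 = -2394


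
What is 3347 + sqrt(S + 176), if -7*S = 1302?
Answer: 3347 + I*sqrt(10) ≈ 3347.0 + 3.1623*I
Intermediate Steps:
S = -186 (S = -1/7*1302 = -186)
3347 + sqrt(S + 176) = 3347 + sqrt(-186 + 176) = 3347 + sqrt(-10) = 3347 + I*sqrt(10)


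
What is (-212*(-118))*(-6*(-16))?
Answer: 2401536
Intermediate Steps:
(-212*(-118))*(-6*(-16)) = 25016*96 = 2401536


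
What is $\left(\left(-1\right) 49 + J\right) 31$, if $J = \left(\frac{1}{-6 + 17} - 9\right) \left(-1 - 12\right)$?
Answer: $\frac{22785}{11} \approx 2071.4$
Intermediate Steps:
$J = \frac{1274}{11}$ ($J = \left(\frac{1}{11} - 9\right) \left(-13\right) = \left(- \frac{98}{11}\right) \left(-13\right) = \frac{1274}{11} \approx 115.82$)
$\left(\left(-1\right) 49 + J\right) 31 = \left(\left(-1\right) 49 + \frac{1274}{11}\right) 31 = \left(-49 + \frac{1274}{11}\right) 31 = \frac{735}{11} \cdot 31 = \frac{22785}{11}$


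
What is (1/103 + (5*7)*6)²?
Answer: 467900161/10609 ≈ 44104.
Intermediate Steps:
(1/103 + (5*7)*6)² = (1/103 + 35*6)² = (1/103 + 210)² = (21631/103)² = 467900161/10609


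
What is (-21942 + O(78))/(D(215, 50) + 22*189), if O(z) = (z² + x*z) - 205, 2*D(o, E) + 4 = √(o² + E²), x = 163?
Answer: -55673776/69040619 + 33490*√1949/69040619 ≈ -0.78498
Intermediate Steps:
D(o, E) = -2 + √(E² + o²)/2 (D(o, E) = -2 + √(o² + E²)/2 = -2 + √(E² + o²)/2)
O(z) = -205 + z² + 163*z (O(z) = (z² + 163*z) - 205 = -205 + z² + 163*z)
(-21942 + O(78))/(D(215, 50) + 22*189) = (-21942 + (-205 + 78² + 163*78))/((-2 + √(50² + 215²)/2) + 22*189) = (-21942 + (-205 + 6084 + 12714))/((-2 + √(2500 + 46225)/2) + 4158) = (-21942 + 18593)/((-2 + √48725/2) + 4158) = -3349/((-2 + (5*√1949)/2) + 4158) = -3349/((-2 + 5*√1949/2) + 4158) = -3349/(4156 + 5*√1949/2)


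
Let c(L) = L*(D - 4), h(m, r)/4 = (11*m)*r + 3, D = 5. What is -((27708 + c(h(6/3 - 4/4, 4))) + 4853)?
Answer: -32749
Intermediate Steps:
h(m, r) = 12 + 44*m*r (h(m, r) = 4*((11*m)*r + 3) = 4*(11*m*r + 3) = 4*(3 + 11*m*r) = 12 + 44*m*r)
c(L) = L (c(L) = L*(5 - 4) = L*1 = L)
-((27708 + c(h(6/3 - 4/4, 4))) + 4853) = -((27708 + (12 + 44*(6/3 - 4/4)*4)) + 4853) = -((27708 + (12 + 44*(6*(1/3) - 4*1/4)*4)) + 4853) = -((27708 + (12 + 44*(2 - 1)*4)) + 4853) = -((27708 + (12 + 44*1*4)) + 4853) = -((27708 + (12 + 176)) + 4853) = -((27708 + 188) + 4853) = -(27896 + 4853) = -1*32749 = -32749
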